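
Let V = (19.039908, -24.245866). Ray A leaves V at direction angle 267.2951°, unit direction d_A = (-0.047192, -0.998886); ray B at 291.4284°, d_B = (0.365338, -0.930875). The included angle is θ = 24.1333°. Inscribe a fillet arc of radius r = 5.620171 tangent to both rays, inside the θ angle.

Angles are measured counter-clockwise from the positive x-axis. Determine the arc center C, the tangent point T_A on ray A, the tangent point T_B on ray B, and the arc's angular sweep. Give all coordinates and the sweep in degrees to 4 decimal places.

center=(23.4131,-50.7722) T_A=(17.7992,-50.5070) T_B=(28.6448,-48.7189) sweep=155.8667

bisector direction at 279.3617° = (0.162667,-0.986681)
center distance |VC| = r/sin(θ/2) = 5.620171/sin(12.0666°) = 26.884417
C = V + |VC|·bis = (23.4131,-50.7722)
T_A = V + ((C−V)·d_A)·d_A = V + 26.2904·d_A = (17.7992,-50.5070)
T_B = V + ((C−V)·d_B)·d_B = V + 26.2904·d_B = (28.6448,-48.7189)
sweep = 180° − θ = 155.8667°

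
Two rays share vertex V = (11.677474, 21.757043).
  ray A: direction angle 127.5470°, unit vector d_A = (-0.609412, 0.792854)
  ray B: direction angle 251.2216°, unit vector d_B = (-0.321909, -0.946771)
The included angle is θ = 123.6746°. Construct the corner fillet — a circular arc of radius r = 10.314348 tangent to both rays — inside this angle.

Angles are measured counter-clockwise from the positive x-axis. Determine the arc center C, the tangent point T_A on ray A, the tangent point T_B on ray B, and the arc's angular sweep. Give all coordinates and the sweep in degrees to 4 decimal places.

center=(0.1346,19.8494) T_A=(8.3124,26.1351) T_B=(9.8999,16.5291) sweep=56.3254

bisector direction at 189.3843° = (-0.986617,-0.163056)
center distance |VC| = r/sin(θ/2) = 10.314348/sin(61.8373°) = 11.699433
C = V + |VC|·bis = (0.1346,19.8494)
T_A = V + ((C−V)·d_A)·d_A = V + 5.5219·d_A = (8.3124,26.1351)
T_B = V + ((C−V)·d_B)·d_B = V + 5.5219·d_B = (9.8999,16.5291)
sweep = 180° − θ = 56.3254°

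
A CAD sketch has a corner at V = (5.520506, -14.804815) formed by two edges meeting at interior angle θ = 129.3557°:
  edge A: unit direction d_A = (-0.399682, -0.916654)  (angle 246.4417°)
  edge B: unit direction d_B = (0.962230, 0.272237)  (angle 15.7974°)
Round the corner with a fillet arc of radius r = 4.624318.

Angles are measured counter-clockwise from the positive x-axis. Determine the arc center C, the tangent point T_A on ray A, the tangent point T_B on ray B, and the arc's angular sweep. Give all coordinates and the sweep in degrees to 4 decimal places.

bisector direction at 311.1196° = (0.657632,-0.753339)
center distance |VC| = r/sin(θ/2) = 4.624318/sin(64.6779°) = 5.115864
C = V + |VC|·bis = (8.8849,-18.6588)
T_A = V + ((C−V)·d_A)·d_A = V + 2.1881·d_A = (4.6460,-16.8105)
T_B = V + ((C−V)·d_B)·d_B = V + 2.1881·d_B = (7.6260,-14.2091)
sweep = 180° − θ = 50.6443°

center=(8.8849,-18.6588) T_A=(4.6460,-16.8105) T_B=(7.6260,-14.2091) sweep=50.6443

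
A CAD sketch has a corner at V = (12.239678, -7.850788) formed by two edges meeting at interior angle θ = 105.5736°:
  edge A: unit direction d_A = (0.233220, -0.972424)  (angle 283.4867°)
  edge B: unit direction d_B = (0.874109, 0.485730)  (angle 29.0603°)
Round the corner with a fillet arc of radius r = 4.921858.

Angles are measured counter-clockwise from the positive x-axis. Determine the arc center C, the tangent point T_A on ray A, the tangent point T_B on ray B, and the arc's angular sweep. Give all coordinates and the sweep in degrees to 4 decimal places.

bisector direction at 336.2735° = (0.915477,-0.402371)
center distance |VC| = r/sin(θ/2) = 4.921858/sin(52.7868°) = 6.180206
C = V + |VC|·bis = (17.8975,-10.3375)
T_A = V + ((C−V)·d_A)·d_A = V + 3.7377·d_A = (13.1114,-11.4854)
T_B = V + ((C−V)·d_B)·d_B = V + 3.7377·d_B = (15.5068,-6.0353)
sweep = 180° − θ = 74.4264°

center=(17.8975,-10.3375) T_A=(13.1114,-11.4854) T_B=(15.5068,-6.0353) sweep=74.4264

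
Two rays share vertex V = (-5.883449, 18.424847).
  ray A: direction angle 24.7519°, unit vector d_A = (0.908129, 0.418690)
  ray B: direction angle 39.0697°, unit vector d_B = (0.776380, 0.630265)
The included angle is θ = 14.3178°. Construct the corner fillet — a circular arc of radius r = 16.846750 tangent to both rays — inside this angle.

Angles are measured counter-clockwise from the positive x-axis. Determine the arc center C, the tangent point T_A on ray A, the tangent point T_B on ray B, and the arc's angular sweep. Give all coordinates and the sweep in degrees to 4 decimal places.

bisector direction at 31.9108° = (0.848872,0.528598)
center distance |VC| = r/sin(θ/2) = 16.846750/sin(7.1589°) = 135.183305
C = V + |VC|·bis = (108.8699,89.8825)
T_A = V + ((C−V)·d_A)·d_A = V + 134.1295·d_A = (115.9234,74.5835)
T_B = V + ((C−V)·d_B)·d_B = V + 134.1295·d_B = (98.2520,102.9620)
sweep = 180° − θ = 165.6822°

center=(108.8699,89.8825) T_A=(115.9234,74.5835) T_B=(98.2520,102.9620) sweep=165.6822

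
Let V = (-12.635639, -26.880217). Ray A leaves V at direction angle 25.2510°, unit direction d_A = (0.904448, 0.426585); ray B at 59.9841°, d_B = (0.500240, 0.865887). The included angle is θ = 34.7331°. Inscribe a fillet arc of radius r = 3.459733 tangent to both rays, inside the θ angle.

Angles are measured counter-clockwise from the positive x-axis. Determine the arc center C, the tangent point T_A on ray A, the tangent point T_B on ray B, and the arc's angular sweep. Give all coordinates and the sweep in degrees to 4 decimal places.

bisector direction at 42.6176° = (0.735890,0.677101)
center distance |VC| = r/sin(θ/2) = 3.459733/sin(17.3666°) = 11.591030
C = V + |VC|·bis = (-4.1059,-19.0319)
T_A = V + ((C−V)·d_A)·d_A = V + 11.0627·d_A = (-2.6301,-22.1611)
T_B = V + ((C−V)·d_B)·d_B = V + 11.0627·d_B = (-7.1017,-17.3012)
sweep = 180° − θ = 145.2669°

center=(-4.1059,-19.0319) T_A=(-2.6301,-22.1611) T_B=(-7.1017,-17.3012) sweep=145.2669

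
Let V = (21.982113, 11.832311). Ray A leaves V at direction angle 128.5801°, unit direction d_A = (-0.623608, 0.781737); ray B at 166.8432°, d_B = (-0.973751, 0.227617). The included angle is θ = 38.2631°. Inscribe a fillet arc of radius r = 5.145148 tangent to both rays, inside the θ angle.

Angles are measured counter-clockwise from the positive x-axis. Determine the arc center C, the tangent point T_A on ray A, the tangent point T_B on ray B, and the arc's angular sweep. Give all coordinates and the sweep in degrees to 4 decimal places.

bisector direction at 147.7116° = (-0.845370,0.534180)
center distance |VC| = r/sin(θ/2) = 5.145148/sin(19.1316°) = 15.698958
C = V + |VC|·bis = (8.7107,20.2184)
T_A = V + ((C−V)·d_A)·d_A = V + 14.8319·d_A = (12.7328,23.4269)
T_B = V + ((C−V)·d_B)·d_B = V + 14.8319·d_B = (7.5396,15.2083)
sweep = 180° − θ = 141.7369°

center=(8.7107,20.2184) T_A=(12.7328,23.4269) T_B=(7.5396,15.2083) sweep=141.7369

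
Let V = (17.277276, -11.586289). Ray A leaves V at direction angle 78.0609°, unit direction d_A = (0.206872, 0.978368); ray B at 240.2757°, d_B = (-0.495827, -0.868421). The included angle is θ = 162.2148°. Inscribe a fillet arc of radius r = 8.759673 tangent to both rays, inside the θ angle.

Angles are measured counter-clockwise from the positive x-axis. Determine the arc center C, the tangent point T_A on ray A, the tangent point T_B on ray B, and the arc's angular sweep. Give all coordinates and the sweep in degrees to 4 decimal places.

center=(8.9906,-8.4332) T_A=(17.5608,-10.2454) T_B=(16.5977,-12.7765) sweep=17.7852

bisector direction at 159.1683° = (-0.934629,0.355624)
center distance |VC| = r/sin(θ/2) = 8.759673/sin(81.1074°) = 8.866247
C = V + |VC|·bis = (8.9906,-8.4332)
T_A = V + ((C−V)·d_A)·d_A = V + 1.3706·d_A = (17.5608,-10.2454)
T_B = V + ((C−V)·d_B)·d_B = V + 1.3706·d_B = (16.5977,-12.7765)
sweep = 180° − θ = 17.7852°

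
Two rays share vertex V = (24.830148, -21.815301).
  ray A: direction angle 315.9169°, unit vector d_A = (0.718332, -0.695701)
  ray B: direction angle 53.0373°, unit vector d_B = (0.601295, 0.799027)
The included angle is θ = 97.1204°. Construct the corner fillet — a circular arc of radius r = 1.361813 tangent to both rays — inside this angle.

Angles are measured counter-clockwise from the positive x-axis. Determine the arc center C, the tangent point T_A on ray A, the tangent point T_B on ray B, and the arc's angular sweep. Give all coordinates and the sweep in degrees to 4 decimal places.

center=(26.6412,-21.6735) T_A=(25.6938,-22.6517) T_B=(25.5531,-20.8546) sweep=82.8796

bisector direction at 4.4771° = (0.996949,0.078061)
center distance |VC| = r/sin(θ/2) = 1.361813/sin(48.5602°) = 1.816595
C = V + |VC|·bis = (26.6412,-21.6735)
T_A = V + ((C−V)·d_A)·d_A = V + 1.2023·d_A = (25.6938,-22.6517)
T_B = V + ((C−V)·d_B)·d_B = V + 1.2023·d_B = (25.5531,-20.8546)
sweep = 180° − θ = 82.8796°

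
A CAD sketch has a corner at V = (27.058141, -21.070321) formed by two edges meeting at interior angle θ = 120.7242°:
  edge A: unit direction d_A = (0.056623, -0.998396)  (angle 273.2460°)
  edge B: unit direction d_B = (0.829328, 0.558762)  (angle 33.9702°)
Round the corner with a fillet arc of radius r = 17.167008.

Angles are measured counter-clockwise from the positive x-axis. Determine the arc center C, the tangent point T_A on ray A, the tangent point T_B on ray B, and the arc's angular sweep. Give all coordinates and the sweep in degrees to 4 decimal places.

bisector direction at 333.6081° = (0.895775,-0.444509)
center distance |VC| = r/sin(θ/2) = 17.167008/sin(60.3621°) = 19.751081
C = V + |VC|·bis = (44.7507,-29.8498)
T_A = V + ((C−V)·d_A)·d_A = V + 9.7672·d_A = (27.6112,-30.8219)
T_B = V + ((C−V)·d_B)·d_B = V + 9.7672·d_B = (35.1584,-15.6128)
sweep = 180° − θ = 59.2758°

center=(44.7507,-29.8498) T_A=(27.6112,-30.8219) T_B=(35.1584,-15.6128) sweep=59.2758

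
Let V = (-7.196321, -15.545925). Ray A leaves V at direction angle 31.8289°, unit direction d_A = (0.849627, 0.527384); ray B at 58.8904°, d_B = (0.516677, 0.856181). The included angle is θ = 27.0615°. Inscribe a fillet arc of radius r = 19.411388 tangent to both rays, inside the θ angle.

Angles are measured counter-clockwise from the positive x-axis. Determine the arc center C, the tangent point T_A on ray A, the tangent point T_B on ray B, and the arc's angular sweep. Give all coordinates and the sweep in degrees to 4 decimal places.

center=(51.1003,43.4872) T_A=(61.3376,26.9948) T_B=(34.4806,53.5166) sweep=152.9385

bisector direction at 45.3597° = (0.702654,0.711531)
center distance |VC| = r/sin(θ/2) = 19.411388/sin(13.5307°) = 82.966283
C = V + |VC|·bis = (51.1003,43.4872)
T_A = V + ((C−V)·d_A)·d_A = V + 80.6635·d_A = (61.3376,26.9948)
T_B = V + ((C−V)·d_B)·d_B = V + 80.6635·d_B = (34.4806,53.5166)
sweep = 180° − θ = 152.9385°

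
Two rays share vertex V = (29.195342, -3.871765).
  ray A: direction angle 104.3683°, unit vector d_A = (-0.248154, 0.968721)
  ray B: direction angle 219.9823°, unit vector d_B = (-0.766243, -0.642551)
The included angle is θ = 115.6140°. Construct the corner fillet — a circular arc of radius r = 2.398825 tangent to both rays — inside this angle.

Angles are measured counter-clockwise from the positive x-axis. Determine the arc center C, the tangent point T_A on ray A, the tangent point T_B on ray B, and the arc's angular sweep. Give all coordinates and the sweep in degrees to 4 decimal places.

bisector direction at 162.1753° = (-0.951998,0.306106)
center distance |VC| = r/sin(θ/2) = 2.398825/sin(57.8070°) = 2.834625
C = V + |VC|·bis = (26.4968,-3.0041)
T_A = V + ((C−V)·d_A)·d_A = V + 1.5102·d_A = (28.8206,-2.4088)
T_B = V + ((C−V)·d_B)·d_B = V + 1.5102·d_B = (28.0382,-4.8422)
sweep = 180° − θ = 64.3860°

center=(26.4968,-3.0041) T_A=(28.8206,-2.4088) T_B=(28.0382,-4.8422) sweep=64.3860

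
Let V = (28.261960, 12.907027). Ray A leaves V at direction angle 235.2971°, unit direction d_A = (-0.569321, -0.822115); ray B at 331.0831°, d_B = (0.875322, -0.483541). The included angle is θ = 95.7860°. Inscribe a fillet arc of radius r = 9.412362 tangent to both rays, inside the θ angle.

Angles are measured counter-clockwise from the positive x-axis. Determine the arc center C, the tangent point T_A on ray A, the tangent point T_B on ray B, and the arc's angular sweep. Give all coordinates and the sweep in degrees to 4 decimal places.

center=(31.1569,0.5548) T_A=(23.4189,5.9134) T_B=(35.7082,8.7936) sweep=84.2140

bisector direction at 283.1901° = (0.228183,-0.973618)
center distance |VC| = r/sin(θ/2) = 9.412362/sin(47.8930°) = 12.686938
C = V + |VC|·bis = (31.1569,0.5548)
T_A = V + ((C−V)·d_A)·d_A = V + 8.5068·d_A = (23.4189,5.9134)
T_B = V + ((C−V)·d_B)·d_B = V + 8.5068·d_B = (35.7082,8.7936)
sweep = 180° − θ = 84.2140°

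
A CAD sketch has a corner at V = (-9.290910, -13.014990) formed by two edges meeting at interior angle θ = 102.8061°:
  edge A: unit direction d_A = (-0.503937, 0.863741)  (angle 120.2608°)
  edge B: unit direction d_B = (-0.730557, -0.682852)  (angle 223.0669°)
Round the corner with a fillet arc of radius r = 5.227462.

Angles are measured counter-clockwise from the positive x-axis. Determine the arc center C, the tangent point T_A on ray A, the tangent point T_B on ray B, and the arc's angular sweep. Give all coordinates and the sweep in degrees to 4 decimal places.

bisector direction at 171.6639° = (-0.989435,0.144981)
center distance |VC| = r/sin(θ/2) = 5.227462/sin(51.4031°) = 6.688551
C = V + |VC|·bis = (-15.9088,-12.0453)
T_A = V + ((C−V)·d_A)·d_A = V + 4.1726·d_A = (-11.3936,-9.4110)
T_B = V + ((C−V)·d_B)·d_B = V + 4.1726·d_B = (-12.3392,-15.8642)
sweep = 180° − θ = 77.1939°

center=(-15.9088,-12.0453) T_A=(-11.3936,-9.4110) T_B=(-12.3392,-15.8642) sweep=77.1939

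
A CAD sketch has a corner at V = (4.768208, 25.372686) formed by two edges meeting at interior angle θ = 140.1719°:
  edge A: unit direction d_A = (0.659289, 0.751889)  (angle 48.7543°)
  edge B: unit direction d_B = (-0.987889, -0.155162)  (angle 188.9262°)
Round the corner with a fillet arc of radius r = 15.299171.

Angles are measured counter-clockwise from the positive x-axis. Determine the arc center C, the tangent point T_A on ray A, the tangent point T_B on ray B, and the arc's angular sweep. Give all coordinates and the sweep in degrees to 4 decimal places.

bisector direction at 118.8403° = (-0.482369,0.875968)
center distance |VC| = r/sin(θ/2) = 15.299171/sin(70.0859°) = 16.272171
C = V + |VC|·bis = (-3.0810,39.6266)
T_A = V + ((C−V)·d_A)·d_A = V + 5.5425·d_A = (8.4223,29.5400)
T_B = V + ((C−V)·d_B)·d_B = V + 5.5425·d_B = (-0.7071,24.5127)
sweep = 180° − θ = 39.8281°

center=(-3.0810,39.6266) T_A=(8.4223,29.5400) T_B=(-0.7071,24.5127) sweep=39.8281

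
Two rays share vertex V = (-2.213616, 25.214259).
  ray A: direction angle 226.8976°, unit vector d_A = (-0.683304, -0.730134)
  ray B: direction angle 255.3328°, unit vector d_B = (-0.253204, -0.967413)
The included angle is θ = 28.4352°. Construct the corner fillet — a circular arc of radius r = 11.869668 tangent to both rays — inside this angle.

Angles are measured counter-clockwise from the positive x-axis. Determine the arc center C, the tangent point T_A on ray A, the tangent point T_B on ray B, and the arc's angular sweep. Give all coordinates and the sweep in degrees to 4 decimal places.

center=(-25.5586,-17.1016) T_A=(-34.2250,-8.9910) T_B=(-14.0757,-20.1071) sweep=151.5648

bisector direction at 241.1152° = (-0.483050,-0.875593)
center distance |VC| = r/sin(θ/2) = 11.869668/sin(14.2176°) = 48.328250
C = V + |VC|·bis = (-25.5586,-17.1016)
T_A = V + ((C−V)·d_A)·d_A = V + 46.8480·d_A = (-34.2250,-8.9910)
T_B = V + ((C−V)·d_B)·d_B = V + 46.8480·d_B = (-14.0757,-20.1071)
sweep = 180° − θ = 151.5648°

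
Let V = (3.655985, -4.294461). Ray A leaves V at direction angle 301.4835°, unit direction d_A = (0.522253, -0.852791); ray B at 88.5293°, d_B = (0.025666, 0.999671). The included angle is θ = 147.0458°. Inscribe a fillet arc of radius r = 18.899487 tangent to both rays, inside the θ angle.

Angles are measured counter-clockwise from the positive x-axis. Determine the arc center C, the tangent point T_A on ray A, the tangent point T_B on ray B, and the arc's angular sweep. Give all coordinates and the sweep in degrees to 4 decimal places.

bisector direction at 15.0064° = (0.965897,0.258927)
center distance |VC| = r/sin(θ/2) = 18.899487/sin(73.5229°) = 19.708868
C = V + |VC|·bis = (22.6927,0.8087)
T_A = V + ((C−V)·d_A)·d_A = V + 5.5901·d_A = (6.5754,-9.0616)
T_B = V + ((C−V)·d_B)·d_B = V + 5.5901·d_B = (3.7995,1.2938)
sweep = 180° − θ = 32.9542°

center=(22.6927,0.8087) T_A=(6.5754,-9.0616) T_B=(3.7995,1.2938) sweep=32.9542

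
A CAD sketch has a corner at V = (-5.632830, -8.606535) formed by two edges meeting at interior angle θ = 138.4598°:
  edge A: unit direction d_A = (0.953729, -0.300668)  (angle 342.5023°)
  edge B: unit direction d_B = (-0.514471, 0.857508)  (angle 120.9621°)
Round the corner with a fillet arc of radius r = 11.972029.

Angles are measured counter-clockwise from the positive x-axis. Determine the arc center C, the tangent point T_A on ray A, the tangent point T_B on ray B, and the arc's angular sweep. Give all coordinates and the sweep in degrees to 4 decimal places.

center=(2.2973,1.4463) T_A=(-1.3023,-9.9717) T_B=(-7.9688,-4.7129) sweep=41.5402

bisector direction at 51.7322° = (0.619338,0.785125)
center distance |VC| = r/sin(θ/2) = 11.972029/sin(69.2299°) = 12.804160
C = V + |VC|·bis = (2.2973,1.4463)
T_A = V + ((C−V)·d_A)·d_A = V + 4.5406·d_A = (-1.3023,-9.9717)
T_B = V + ((C−V)·d_B)·d_B = V + 4.5406·d_B = (-7.9688,-4.7129)
sweep = 180° − θ = 41.5402°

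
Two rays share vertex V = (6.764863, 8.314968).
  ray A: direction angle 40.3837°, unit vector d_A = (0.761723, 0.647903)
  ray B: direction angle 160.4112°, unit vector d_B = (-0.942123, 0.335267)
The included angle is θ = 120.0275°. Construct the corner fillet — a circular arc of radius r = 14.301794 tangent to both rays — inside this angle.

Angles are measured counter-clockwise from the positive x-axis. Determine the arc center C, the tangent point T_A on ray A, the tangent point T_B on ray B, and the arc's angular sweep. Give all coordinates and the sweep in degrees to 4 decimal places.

center=(3.7849,24.5558) T_A=(13.0510,13.6618) T_B=(-1.0101,11.0818) sweep=59.9725

bisector direction at 100.3975° = (-0.180475,0.983580)
center distance |VC| = r/sin(θ/2) = 14.301794/sin(60.0138°) = 16.512002
C = V + |VC|·bis = (3.7849,24.5558)
T_A = V + ((C−V)·d_A)·d_A = V + 8.2526·d_A = (13.0510,13.6618)
T_B = V + ((C−V)·d_B)·d_B = V + 8.2526·d_B = (-1.0101,11.0818)
sweep = 180° − θ = 59.9725°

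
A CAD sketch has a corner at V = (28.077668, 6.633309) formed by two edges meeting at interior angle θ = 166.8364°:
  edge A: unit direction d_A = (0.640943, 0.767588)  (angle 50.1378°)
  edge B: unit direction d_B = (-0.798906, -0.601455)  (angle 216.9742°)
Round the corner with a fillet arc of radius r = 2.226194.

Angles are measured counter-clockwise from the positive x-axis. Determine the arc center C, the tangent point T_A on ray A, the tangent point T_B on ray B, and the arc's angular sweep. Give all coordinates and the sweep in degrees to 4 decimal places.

bisector direction at 133.5560° = (-0.689063,0.724701)
center distance |VC| = r/sin(θ/2) = 2.226194/sin(83.4182°) = 2.240964
C = V + |VC|·bis = (26.5335,8.2573)
T_A = V + ((C−V)·d_A)·d_A = V + 0.2569·d_A = (28.2423,6.8305)
T_B = V + ((C−V)·d_B)·d_B = V + 0.2569·d_B = (27.8725,6.4788)
sweep = 180° − θ = 13.1636°

center=(26.5335,8.2573) T_A=(28.2423,6.8305) T_B=(27.8725,6.4788) sweep=13.1636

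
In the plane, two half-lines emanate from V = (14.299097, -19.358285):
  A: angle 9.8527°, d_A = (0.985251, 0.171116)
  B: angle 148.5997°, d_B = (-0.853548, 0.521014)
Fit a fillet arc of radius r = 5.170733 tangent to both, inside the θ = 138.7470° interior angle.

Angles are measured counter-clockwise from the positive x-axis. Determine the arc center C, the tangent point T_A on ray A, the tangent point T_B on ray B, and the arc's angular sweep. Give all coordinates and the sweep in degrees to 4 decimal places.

center=(15.3319,-13.9308) T_A=(16.2167,-19.0252) T_B=(12.6379,-18.3442) sweep=41.2530

bisector direction at 79.2262° = (0.186932,0.982373)
center distance |VC| = r/sin(θ/2) = 5.170733/sin(69.3735°) = 5.524897
C = V + |VC|·bis = (15.3319,-13.9308)
T_A = V + ((C−V)·d_A)·d_A = V + 1.9463·d_A = (16.2167,-19.0252)
T_B = V + ((C−V)·d_B)·d_B = V + 1.9463·d_B = (12.6379,-18.3442)
sweep = 180° − θ = 41.2530°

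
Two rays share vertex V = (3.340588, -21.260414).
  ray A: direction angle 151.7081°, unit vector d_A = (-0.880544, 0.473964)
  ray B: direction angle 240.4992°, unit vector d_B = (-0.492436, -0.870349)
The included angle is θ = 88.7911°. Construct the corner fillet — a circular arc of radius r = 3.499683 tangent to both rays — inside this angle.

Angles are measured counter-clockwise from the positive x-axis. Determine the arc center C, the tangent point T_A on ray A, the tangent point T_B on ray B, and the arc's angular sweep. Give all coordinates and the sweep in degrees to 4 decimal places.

center=(-1.4655,-22.6479) T_A=(0.1932,-19.5663) T_B=(1.5805,-24.3713) sweep=91.2089

bisector direction at 196.1036° = (-0.960761,-0.277376)
center distance |VC| = r/sin(θ/2) = 3.499683/sin(44.3956°) = 5.002350
C = V + |VC|·bis = (-1.4655,-22.6479)
T_A = V + ((C−V)·d_A)·d_A = V + 3.5743·d_A = (0.1932,-19.5663)
T_B = V + ((C−V)·d_B)·d_B = V + 3.5743·d_B = (1.5805,-24.3713)
sweep = 180° − θ = 91.2089°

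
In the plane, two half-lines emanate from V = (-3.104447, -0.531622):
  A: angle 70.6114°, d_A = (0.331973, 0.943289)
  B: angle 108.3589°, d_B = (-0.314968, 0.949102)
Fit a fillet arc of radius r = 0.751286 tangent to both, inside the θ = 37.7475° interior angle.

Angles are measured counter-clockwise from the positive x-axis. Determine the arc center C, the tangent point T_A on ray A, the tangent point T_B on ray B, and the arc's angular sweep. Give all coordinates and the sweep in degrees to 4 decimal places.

center=(-3.0836,1.7908) T_A=(-2.3749,1.5414) T_B=(-3.7966,1.5541) sweep=142.2525

bisector direction at 89.4852° = (0.008986,0.999960)
center distance |VC| = r/sin(θ/2) = 0.751286/sin(18.8738°) = 2.322483
C = V + |VC|·bis = (-3.0836,1.7908)
T_A = V + ((C−V)·d_A)·d_A = V + 2.1976·d_A = (-2.3749,1.5414)
T_B = V + ((C−V)·d_B)·d_B = V + 2.1976·d_B = (-3.7966,1.5541)
sweep = 180° − θ = 142.2525°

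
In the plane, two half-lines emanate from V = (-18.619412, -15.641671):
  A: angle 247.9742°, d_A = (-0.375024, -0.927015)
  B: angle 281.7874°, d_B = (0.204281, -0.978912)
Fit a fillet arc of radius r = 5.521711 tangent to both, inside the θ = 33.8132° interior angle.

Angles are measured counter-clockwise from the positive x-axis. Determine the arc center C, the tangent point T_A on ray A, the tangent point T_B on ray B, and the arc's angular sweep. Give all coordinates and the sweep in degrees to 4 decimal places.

center=(-20.3136,-34.5531) T_A=(-25.4323,-32.4824) T_B=(-14.9083,-33.4251) sweep=146.1868

bisector direction at 264.8808° = (-0.089228,-0.996011)
center distance |VC| = r/sin(θ/2) = 5.521711/sin(16.9066°) = 18.987192
C = V + |VC|·bis = (-20.3136,-34.5531)
T_A = V + ((C−V)·d_A)·d_A = V + 18.1666·d_A = (-25.4323,-32.4824)
T_B = V + ((C−V)·d_B)·d_B = V + 18.1666·d_B = (-14.9083,-33.4251)
sweep = 180° − θ = 146.1868°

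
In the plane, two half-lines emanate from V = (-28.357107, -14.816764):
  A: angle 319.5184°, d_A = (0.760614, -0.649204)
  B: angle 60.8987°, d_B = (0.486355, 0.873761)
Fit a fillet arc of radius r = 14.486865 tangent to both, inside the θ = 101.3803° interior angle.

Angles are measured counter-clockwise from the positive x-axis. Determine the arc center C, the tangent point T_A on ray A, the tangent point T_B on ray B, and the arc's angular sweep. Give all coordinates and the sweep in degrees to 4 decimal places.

center=(-9.9301,-11.4984) T_A=(-19.3351,-22.5173) T_B=(-22.5882,-4.4526) sweep=78.6197

bisector direction at 10.2086° = (0.984169,0.177232)
center distance |VC| = r/sin(θ/2) = 14.486865/sin(50.6902°) = 18.723380
C = V + |VC|·bis = (-9.9301,-11.4984)
T_A = V + ((C−V)·d_A)·d_A = V + 11.8615·d_A = (-19.3351,-22.5173)
T_B = V + ((C−V)·d_B)·d_B = V + 11.8615·d_B = (-22.5882,-4.4526)
sweep = 180° − θ = 78.6197°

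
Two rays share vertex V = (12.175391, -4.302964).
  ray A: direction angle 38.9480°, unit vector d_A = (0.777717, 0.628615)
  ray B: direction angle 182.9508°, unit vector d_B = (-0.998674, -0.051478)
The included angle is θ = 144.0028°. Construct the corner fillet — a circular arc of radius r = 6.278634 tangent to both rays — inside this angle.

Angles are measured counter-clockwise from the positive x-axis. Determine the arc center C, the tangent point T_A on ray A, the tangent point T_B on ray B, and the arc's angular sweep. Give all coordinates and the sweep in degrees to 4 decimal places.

center=(9.8150,1.8623) T_A=(13.7618,-3.0207) T_B=(10.1382,-4.4080) sweep=35.9972

bisector direction at 110.9494° = (-0.357543,0.933897)
center distance |VC| = r/sin(θ/2) = 6.278634/sin(72.0014°) = 6.601694
C = V + |VC|·bis = (9.8150,1.8623)
T_A = V + ((C−V)·d_A)·d_A = V + 2.0399·d_A = (13.7618,-3.0207)
T_B = V + ((C−V)·d_B)·d_B = V + 2.0399·d_B = (10.1382,-4.4080)
sweep = 180° − θ = 35.9972°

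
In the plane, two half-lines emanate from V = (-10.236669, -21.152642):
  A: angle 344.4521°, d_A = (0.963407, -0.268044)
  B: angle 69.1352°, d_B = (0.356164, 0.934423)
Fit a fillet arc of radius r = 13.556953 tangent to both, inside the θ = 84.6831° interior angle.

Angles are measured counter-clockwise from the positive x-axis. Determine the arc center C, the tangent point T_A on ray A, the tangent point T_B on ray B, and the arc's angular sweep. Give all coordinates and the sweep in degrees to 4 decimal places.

center=(7.7300,-12.0795) T_A=(4.0961,-25.1404) T_B=(-4.9379,-7.2510) sweep=95.3169

bisector direction at 26.7936° = (0.892636,0.450779)
center distance |VC| = r/sin(θ/2) = 13.556953/sin(42.3415°) = 20.127651
C = V + |VC|·bis = (7.7300,-12.0795)
T_A = V + ((C−V)·d_A)·d_A = V + 14.8772·d_A = (4.0961,-25.1404)
T_B = V + ((C−V)·d_B)·d_B = V + 14.8772·d_B = (-4.9379,-7.2510)
sweep = 180° − θ = 95.3169°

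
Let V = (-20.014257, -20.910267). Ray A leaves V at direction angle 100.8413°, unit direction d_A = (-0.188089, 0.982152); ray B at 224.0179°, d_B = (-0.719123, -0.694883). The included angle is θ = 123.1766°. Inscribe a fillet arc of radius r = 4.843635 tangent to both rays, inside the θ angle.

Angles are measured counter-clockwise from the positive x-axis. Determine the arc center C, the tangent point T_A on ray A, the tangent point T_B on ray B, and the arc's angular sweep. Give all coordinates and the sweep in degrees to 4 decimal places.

bisector direction at 162.4296° = (-0.953347,0.301877)
center distance |VC| = r/sin(θ/2) = 4.843635/sin(61.5883°) = 5.506938
C = V + |VC|·bis = (-25.2643,-19.2478)
T_A = V + ((C−V)·d_A)·d_A = V + 2.6202·d_A = (-20.5071,-18.3368)
T_B = V + ((C−V)·d_B)·d_B = V + 2.6202·d_B = (-21.8985,-22.7310)
sweep = 180° − θ = 56.8234°

center=(-25.2643,-19.2478) T_A=(-20.5071,-18.3368) T_B=(-21.8985,-22.7310) sweep=56.8234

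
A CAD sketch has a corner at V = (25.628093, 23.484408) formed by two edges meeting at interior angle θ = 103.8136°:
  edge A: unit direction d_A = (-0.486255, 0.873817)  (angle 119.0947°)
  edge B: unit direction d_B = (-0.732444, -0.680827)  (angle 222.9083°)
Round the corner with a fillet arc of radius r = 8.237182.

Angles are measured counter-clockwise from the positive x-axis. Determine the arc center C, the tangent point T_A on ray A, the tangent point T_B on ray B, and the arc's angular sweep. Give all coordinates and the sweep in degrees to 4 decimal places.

center=(15.2905,25.1215) T_A=(22.4883,29.1268) T_B=(20.8986,19.0882) sweep=76.1864

bisector direction at 171.0015° = (-0.987692,0.156409)
center distance |VC| = r/sin(θ/2) = 8.237182/sin(51.9068°) = 10.466449
C = V + |VC|·bis = (15.2905,25.1215)
T_A = V + ((C−V)·d_A)·d_A = V + 6.4572·d_A = (22.4883,29.1268)
T_B = V + ((C−V)·d_B)·d_B = V + 6.4572·d_B = (20.8986,19.0882)
sweep = 180° − θ = 76.1864°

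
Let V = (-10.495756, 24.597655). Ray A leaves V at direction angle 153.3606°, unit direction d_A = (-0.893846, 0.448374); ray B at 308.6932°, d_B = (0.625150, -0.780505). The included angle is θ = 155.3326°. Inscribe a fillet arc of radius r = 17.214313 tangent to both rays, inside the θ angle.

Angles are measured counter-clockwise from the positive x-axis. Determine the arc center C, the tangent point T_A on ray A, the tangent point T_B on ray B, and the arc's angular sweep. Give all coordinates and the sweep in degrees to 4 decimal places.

center=(-21.5786,10.8984) T_A=(-13.8601,26.2853) T_B=(-8.1427,21.6599) sweep=24.6674

bisector direction at 231.0269° = (-0.628955,-0.777441)
center distance |VC| = r/sin(θ/2) = 17.214313/sin(77.6663°) = 17.621004
C = V + |VC|·bis = (-21.5786,10.8984)
T_A = V + ((C−V)·d_A)·d_A = V + 3.7639·d_A = (-13.8601,26.2853)
T_B = V + ((C−V)·d_B)·d_B = V + 3.7639·d_B = (-8.1427,21.6599)
sweep = 180° − θ = 24.6674°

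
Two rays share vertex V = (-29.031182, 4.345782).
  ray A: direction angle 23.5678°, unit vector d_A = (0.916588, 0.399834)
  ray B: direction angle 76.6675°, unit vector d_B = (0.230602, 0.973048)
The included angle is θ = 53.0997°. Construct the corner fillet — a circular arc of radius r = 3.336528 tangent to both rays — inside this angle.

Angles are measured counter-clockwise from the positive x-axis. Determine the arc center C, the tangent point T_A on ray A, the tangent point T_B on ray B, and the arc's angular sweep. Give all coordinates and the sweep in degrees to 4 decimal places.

center=(-24.2447,10.0739) T_A=(-22.9107,7.0157) T_B=(-27.4913,10.8433) sweep=126.9003

bisector direction at 50.1176° = (0.641213,0.767363)
center distance |VC| = r/sin(θ/2) = 3.336528/sin(26.5498°) = 7.464665
C = V + |VC|·bis = (-24.2447,10.0739)
T_A = V + ((C−V)·d_A)·d_A = V + 6.6775·d_A = (-22.9107,7.0157)
T_B = V + ((C−V)·d_B)·d_B = V + 6.6775·d_B = (-27.4913,10.8433)
sweep = 180° − θ = 126.9003°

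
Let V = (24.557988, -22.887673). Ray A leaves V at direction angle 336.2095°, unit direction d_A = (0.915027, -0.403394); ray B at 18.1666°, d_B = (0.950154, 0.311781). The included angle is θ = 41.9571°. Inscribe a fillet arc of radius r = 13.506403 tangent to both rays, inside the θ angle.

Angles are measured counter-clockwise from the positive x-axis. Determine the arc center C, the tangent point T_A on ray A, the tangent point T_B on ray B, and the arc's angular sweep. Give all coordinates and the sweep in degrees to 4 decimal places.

bisector direction at 357.1880° = (0.998796,-0.049058)
center distance |VC| = r/sin(θ/2) = 13.506403/sin(20.9785°) = 37.725442
C = V + |VC|·bis = (62.2380,-24.7384)
T_A = V + ((C−V)·d_A)·d_A = V + 35.2248·d_A = (56.7896,-37.0971)
T_B = V + ((C−V)·d_B)·d_B = V + 35.2248·d_B = (58.0270,-11.9052)
sweep = 180° − θ = 138.0429°

center=(62.2380,-24.7384) T_A=(56.7896,-37.0971) T_B=(58.0270,-11.9052) sweep=138.0429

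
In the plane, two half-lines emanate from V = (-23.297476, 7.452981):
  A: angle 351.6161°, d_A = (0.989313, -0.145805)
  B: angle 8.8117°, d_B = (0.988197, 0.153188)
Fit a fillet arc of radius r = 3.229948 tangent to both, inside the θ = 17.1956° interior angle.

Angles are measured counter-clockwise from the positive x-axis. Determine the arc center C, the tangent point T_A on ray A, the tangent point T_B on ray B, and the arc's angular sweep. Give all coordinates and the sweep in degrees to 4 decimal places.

bisector direction at 0.2139° = (0.999993,0.003733)
center distance |VC| = r/sin(θ/2) = 3.229948/sin(8.5978°) = 21.605382
C = V + |VC|·bis = (-1.6922,7.5336)
T_A = V + ((C−V)·d_A)·d_A = V + 21.3626·d_A = (-2.1632,4.3382)
T_B = V + ((C−V)·d_B)·d_B = V + 21.3626·d_B = (-2.1870,10.7255)
sweep = 180° − θ = 162.8044°

center=(-1.6922,7.5336) T_A=(-2.1632,4.3382) T_B=(-2.1870,10.7255) sweep=162.8044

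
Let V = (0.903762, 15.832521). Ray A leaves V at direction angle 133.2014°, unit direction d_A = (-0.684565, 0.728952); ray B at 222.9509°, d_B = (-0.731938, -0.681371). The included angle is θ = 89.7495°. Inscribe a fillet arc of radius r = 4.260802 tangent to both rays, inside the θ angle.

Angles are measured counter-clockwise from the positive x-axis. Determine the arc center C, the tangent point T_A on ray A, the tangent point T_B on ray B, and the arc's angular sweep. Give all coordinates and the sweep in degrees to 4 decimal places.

center=(-5.1317,16.0353) T_A=(-2.0258,18.9520) T_B=(-2.2285,12.9166) sweep=90.2505

bisector direction at 178.0762° = (-0.999436,0.033571)
center distance |VC| = r/sin(θ/2) = 4.260802/sin(44.8747°) = 6.038900
C = V + |VC|·bis = (-5.1317,16.0353)
T_A = V + ((C−V)·d_A)·d_A = V + 4.2795·d_A = (-2.0258,18.9520)
T_B = V + ((C−V)·d_B)·d_B = V + 4.2795·d_B = (-2.2285,12.9166)
sweep = 180° − θ = 90.2505°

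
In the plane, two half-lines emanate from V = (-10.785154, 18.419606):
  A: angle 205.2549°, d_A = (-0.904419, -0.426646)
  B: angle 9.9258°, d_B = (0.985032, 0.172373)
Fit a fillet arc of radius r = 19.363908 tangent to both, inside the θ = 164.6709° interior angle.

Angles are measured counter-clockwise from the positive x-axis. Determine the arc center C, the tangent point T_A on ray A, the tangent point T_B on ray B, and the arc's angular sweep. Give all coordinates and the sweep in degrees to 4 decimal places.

bisector direction at 287.5904° = (0.302209,-0.953242)
center distance |VC| = r/sin(θ/2) = 19.363908/sin(82.3354°) = 19.538466
C = V + |VC|·bis = (-4.8804,-0.2053)
T_A = V + ((C−V)·d_A)·d_A = V + 2.6059·d_A = (-13.1420,17.3078)
T_B = V + ((C−V)·d_B)·d_B = V + 2.6059·d_B = (-8.2183,18.8688)
sweep = 180° − θ = 15.3291°

center=(-4.8804,-0.2053) T_A=(-13.1420,17.3078) T_B=(-8.2183,18.8688) sweep=15.3291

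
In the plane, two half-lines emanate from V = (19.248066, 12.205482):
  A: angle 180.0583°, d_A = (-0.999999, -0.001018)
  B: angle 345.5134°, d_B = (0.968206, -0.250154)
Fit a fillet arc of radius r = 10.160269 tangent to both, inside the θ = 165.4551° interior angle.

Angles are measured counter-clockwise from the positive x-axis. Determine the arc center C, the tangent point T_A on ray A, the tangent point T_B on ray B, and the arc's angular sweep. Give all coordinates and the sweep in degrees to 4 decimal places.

center=(17.9618,2.0439) T_A=(17.9515,12.2042) T_B=(20.5034,11.8811) sweep=14.5449

bisector direction at 262.7859° = (-0.125578,-0.992084)
center distance |VC| = r/sin(θ/2) = 10.160269/sin(82.7275°) = 10.242667
C = V + |VC|·bis = (17.9618,2.0439)
T_A = V + ((C−V)·d_A)·d_A = V + 1.2966·d_A = (17.9515,12.2042)
T_B = V + ((C−V)·d_B)·d_B = V + 1.2966·d_B = (20.5034,11.8811)
sweep = 180° − θ = 14.5449°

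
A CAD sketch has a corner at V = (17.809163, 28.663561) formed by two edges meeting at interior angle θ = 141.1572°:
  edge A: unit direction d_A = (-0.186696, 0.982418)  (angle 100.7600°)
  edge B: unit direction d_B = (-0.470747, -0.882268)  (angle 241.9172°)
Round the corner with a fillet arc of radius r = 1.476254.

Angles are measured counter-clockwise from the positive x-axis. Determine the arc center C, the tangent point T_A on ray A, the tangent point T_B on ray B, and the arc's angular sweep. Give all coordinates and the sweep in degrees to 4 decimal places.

center=(16.2617,28.8993) T_A=(17.7120,29.1749) T_B=(17.5641,28.2043) sweep=38.8428

bisector direction at 171.3386° = (-0.988596,0.150595)
center distance |VC| = r/sin(θ/2) = 1.476254/sin(70.5786°) = 1.565323
C = V + |VC|·bis = (16.2617,28.8993)
T_A = V + ((C−V)·d_A)·d_A = V + 0.5205·d_A = (17.7120,29.1749)
T_B = V + ((C−V)·d_B)·d_B = V + 0.5205·d_B = (17.5641,28.2043)
sweep = 180° − θ = 38.8428°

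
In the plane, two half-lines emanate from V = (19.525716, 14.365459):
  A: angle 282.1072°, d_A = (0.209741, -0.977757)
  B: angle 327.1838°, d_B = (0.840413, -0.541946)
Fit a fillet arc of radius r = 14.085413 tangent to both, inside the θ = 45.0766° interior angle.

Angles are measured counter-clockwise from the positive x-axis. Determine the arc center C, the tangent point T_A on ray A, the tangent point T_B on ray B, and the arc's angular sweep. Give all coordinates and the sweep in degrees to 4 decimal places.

bisector direction at 304.6455° = (0.568497,-0.822685)
center distance |VC| = r/sin(θ/2) = 14.085413/sin(22.5383°) = 36.747662
C = V + |VC|·bis = (40.4167,-15.8663)
T_A = V + ((C−V)·d_A)·d_A = V + 33.9410·d_A = (26.6446,-18.8206)
T_B = V + ((C−V)·d_B)·d_B = V + 33.9410·d_B = (48.0502,-4.0287)
sweep = 180° − θ = 134.9234°

center=(40.4167,-15.8663) T_A=(26.6446,-18.8206) T_B=(48.0502,-4.0287) sweep=134.9234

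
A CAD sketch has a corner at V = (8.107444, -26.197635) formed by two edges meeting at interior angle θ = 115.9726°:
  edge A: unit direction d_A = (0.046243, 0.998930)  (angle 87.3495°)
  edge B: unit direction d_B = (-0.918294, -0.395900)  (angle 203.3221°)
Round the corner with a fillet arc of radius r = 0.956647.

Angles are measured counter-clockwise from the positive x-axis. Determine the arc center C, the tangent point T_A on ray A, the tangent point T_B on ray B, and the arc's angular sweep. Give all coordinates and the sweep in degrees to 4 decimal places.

bisector direction at 145.3358° = (-0.822500,0.568766)
center distance |VC| = r/sin(θ/2) = 0.956647/sin(57.9863°) = 1.128226
C = V + |VC|·bis = (7.1795,-25.5559)
T_A = V + ((C−V)·d_A)·d_A = V + 0.5981·d_A = (8.1351,-25.6002)
T_B = V + ((C−V)·d_B)·d_B = V + 0.5981·d_B = (7.5582,-26.4344)
sweep = 180° − θ = 64.0274°

center=(7.1795,-25.5559) T_A=(8.1351,-25.6002) T_B=(7.5582,-26.4344) sweep=64.0274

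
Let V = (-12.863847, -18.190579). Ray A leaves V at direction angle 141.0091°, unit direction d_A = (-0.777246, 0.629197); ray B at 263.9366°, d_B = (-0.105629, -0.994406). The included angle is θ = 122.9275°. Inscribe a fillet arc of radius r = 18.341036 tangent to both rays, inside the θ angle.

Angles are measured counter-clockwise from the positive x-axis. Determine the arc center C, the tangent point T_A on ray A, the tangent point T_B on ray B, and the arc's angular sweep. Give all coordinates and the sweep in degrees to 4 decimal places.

center=(-32.1558,-26.1708) T_A=(-20.6156,-11.9153) T_B=(-13.9173,-28.1082) sweep=57.0725

bisector direction at 202.4728° = (-0.924061,-0.382246)
center distance |VC| = r/sin(θ/2) = 18.341036/sin(61.4637°) = 20.877316
C = V + |VC|·bis = (-32.1558,-26.1708)
T_A = V + ((C−V)·d_A)·d_A = V + 9.9734·d_A = (-20.6156,-11.9153)
T_B = V + ((C−V)·d_B)·d_B = V + 9.9734·d_B = (-13.9173,-28.1082)
sweep = 180° − θ = 57.0725°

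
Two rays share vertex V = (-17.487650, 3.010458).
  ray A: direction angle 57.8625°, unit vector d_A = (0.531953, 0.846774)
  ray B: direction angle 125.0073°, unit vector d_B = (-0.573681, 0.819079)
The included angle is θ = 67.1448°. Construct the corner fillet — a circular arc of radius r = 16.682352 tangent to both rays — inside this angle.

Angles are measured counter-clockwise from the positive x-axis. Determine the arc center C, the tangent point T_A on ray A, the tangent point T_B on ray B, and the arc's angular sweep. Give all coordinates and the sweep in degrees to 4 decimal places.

center=(-18.2431,33.1685) T_A=(-4.1169,24.2943) T_B=(-31.9072,23.5982) sweep=112.8552

bisector direction at 91.4349° = (-0.025041,0.999686)
center distance |VC| = r/sin(θ/2) = 16.682352/sin(33.5724°) = 30.167533
C = V + |VC|·bis = (-18.2431,33.1685)
T_A = V + ((C−V)·d_A)·d_A = V + 25.1352·d_A = (-4.1169,24.2943)
T_B = V + ((C−V)·d_B)·d_B = V + 25.1352·d_B = (-31.9072,23.5982)
sweep = 180° − θ = 112.8552°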